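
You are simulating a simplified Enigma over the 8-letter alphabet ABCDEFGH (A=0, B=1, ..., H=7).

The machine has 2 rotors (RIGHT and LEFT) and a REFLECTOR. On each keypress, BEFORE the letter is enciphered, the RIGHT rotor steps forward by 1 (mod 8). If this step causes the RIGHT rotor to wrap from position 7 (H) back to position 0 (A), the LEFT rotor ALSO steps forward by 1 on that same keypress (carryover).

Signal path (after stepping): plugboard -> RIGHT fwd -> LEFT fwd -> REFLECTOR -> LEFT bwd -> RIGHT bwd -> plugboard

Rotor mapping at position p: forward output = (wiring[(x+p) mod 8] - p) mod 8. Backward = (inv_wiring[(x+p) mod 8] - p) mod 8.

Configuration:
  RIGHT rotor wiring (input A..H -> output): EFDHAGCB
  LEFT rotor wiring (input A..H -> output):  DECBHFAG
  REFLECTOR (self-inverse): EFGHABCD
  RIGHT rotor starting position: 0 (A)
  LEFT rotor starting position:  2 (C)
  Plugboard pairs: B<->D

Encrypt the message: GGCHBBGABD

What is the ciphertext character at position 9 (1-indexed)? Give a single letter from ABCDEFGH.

Char 1 ('G'): step: R->1, L=2; G->plug->G->R->A->L->A->refl->E->L'->F->R'->E->plug->E
Char 2 ('G'): step: R->2, L=2; G->plug->G->R->C->L->F->refl->B->L'->G->R'->C->plug->C
Char 3 ('C'): step: R->3, L=2; C->plug->C->R->D->L->D->refl->H->L'->B->R'->F->plug->F
Char 4 ('H'): step: R->4, L=2; H->plug->H->R->D->L->D->refl->H->L'->B->R'->F->plug->F
Char 5 ('B'): step: R->5, L=2; B->plug->D->R->H->L->C->refl->G->L'->E->R'->C->plug->C
Char 6 ('B'): step: R->6, L=2; B->plug->D->R->H->L->C->refl->G->L'->E->R'->A->plug->A
Char 7 ('G'): step: R->7, L=2; G->plug->G->R->H->L->C->refl->G->L'->E->R'->D->plug->B
Char 8 ('A'): step: R->0, L->3 (L advanced); A->plug->A->R->E->L->D->refl->H->L'->H->R'->D->plug->B
Char 9 ('B'): step: R->1, L=3; B->plug->D->R->H->L->H->refl->D->L'->E->R'->A->plug->A

A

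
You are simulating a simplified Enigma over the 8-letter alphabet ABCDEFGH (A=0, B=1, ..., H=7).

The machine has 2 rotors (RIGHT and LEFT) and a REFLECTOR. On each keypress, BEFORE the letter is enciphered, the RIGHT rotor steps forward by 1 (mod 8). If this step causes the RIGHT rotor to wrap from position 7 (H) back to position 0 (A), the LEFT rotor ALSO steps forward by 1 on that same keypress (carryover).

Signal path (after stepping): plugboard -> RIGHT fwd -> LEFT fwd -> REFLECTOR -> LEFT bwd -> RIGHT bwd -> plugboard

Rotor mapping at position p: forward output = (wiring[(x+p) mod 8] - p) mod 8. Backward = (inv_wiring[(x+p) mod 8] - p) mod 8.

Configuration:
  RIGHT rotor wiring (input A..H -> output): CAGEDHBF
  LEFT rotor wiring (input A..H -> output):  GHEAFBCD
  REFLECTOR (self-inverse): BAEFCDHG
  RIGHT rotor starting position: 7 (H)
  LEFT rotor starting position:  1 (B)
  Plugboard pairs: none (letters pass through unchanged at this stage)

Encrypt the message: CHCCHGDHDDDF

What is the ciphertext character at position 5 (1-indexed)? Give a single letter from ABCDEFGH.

Char 1 ('C'): step: R->0, L->2 (L advanced); C->plug->C->R->G->L->E->refl->C->L'->A->R'->B->plug->B
Char 2 ('H'): step: R->1, L=2; H->plug->H->R->B->L->G->refl->H->L'->D->R'->C->plug->C
Char 3 ('C'): step: R->2, L=2; C->plug->C->R->B->L->G->refl->H->L'->D->R'->F->plug->F
Char 4 ('C'): step: R->3, L=2; C->plug->C->R->E->L->A->refl->B->L'->F->R'->G->plug->G
Char 5 ('H'): step: R->4, L=2; H->plug->H->R->A->L->C->refl->E->L'->G->R'->E->plug->E

E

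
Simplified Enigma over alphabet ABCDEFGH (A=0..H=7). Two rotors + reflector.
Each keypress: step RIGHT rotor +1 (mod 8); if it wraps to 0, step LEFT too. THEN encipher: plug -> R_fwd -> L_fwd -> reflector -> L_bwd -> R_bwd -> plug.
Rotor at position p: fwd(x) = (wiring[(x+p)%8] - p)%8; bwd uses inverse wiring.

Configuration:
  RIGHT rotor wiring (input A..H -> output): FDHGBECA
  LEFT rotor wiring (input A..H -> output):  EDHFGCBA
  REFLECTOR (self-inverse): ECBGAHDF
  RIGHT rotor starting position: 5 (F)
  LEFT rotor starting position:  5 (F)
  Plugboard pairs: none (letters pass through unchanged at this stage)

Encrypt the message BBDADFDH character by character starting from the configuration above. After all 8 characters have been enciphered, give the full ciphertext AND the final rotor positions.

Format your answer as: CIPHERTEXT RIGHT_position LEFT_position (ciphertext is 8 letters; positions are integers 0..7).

Answer: AACDEGEG 5 6

Derivation:
Char 1 ('B'): step: R->6, L=5; B->plug->B->R->C->L->D->refl->G->L'->E->R'->A->plug->A
Char 2 ('B'): step: R->7, L=5; B->plug->B->R->G->L->A->refl->E->L'->B->R'->A->plug->A
Char 3 ('D'): step: R->0, L->6 (L advanced); D->plug->D->R->G->L->A->refl->E->L'->H->R'->C->plug->C
Char 4 ('A'): step: R->1, L=6; A->plug->A->R->C->L->G->refl->D->L'->A->R'->D->plug->D
Char 5 ('D'): step: R->2, L=6; D->plug->D->R->C->L->G->refl->D->L'->A->R'->E->plug->E
Char 6 ('F'): step: R->3, L=6; F->plug->F->R->C->L->G->refl->D->L'->A->R'->G->plug->G
Char 7 ('D'): step: R->4, L=6; D->plug->D->R->E->L->B->refl->C->L'->B->R'->E->plug->E
Char 8 ('H'): step: R->5, L=6; H->plug->H->R->E->L->B->refl->C->L'->B->R'->G->plug->G
Final: ciphertext=AACDEGEG, RIGHT=5, LEFT=6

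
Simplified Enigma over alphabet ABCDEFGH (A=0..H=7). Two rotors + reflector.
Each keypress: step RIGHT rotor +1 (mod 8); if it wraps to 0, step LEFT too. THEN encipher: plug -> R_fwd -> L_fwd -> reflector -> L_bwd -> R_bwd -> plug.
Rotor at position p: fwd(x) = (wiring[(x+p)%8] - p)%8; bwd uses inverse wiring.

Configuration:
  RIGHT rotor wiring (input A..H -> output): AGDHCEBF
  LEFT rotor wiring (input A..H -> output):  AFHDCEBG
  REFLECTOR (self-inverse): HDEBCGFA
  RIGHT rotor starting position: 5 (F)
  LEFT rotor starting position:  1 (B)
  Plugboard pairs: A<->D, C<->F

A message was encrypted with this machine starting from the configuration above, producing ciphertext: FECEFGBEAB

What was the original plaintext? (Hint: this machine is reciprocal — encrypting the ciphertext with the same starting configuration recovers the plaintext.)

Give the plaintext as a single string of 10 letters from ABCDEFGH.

Answer: AHEDGCDDHF

Derivation:
Char 1 ('F'): step: R->6, L=1; F->plug->C->R->C->L->C->refl->E->L'->A->R'->D->plug->A
Char 2 ('E'): step: R->7, L=1; E->plug->E->R->A->L->E->refl->C->L'->C->R'->H->plug->H
Char 3 ('C'): step: R->0, L->2 (L advanced); C->plug->F->R->E->L->H->refl->A->L'->C->R'->E->plug->E
Char 4 ('E'): step: R->1, L=2; E->plug->E->R->D->L->C->refl->E->L'->F->R'->A->plug->D
Char 5 ('F'): step: R->2, L=2; F->plug->C->R->A->L->F->refl->G->L'->G->R'->G->plug->G
Char 6 ('G'): step: R->3, L=2; G->plug->G->R->D->L->C->refl->E->L'->F->R'->F->plug->C
Char 7 ('B'): step: R->4, L=2; B->plug->B->R->A->L->F->refl->G->L'->G->R'->A->plug->D
Char 8 ('E'): step: R->5, L=2; E->plug->E->R->B->L->B->refl->D->L'->H->R'->A->plug->D
Char 9 ('A'): step: R->6, L=2; A->plug->D->R->A->L->F->refl->G->L'->G->R'->H->plug->H
Char 10 ('B'): step: R->7, L=2; B->plug->B->R->B->L->B->refl->D->L'->H->R'->C->plug->F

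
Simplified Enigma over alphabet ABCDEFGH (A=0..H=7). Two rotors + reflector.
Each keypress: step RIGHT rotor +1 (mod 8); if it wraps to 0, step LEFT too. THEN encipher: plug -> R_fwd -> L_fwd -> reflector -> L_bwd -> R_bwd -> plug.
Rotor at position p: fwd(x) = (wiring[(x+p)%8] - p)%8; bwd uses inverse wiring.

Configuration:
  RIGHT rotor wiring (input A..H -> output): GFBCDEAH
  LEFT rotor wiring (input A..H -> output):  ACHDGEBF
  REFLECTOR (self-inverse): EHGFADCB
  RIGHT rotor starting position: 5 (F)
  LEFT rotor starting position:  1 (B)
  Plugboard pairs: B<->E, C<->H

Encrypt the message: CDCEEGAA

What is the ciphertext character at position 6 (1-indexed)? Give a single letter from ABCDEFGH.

Char 1 ('C'): step: R->6, L=1; C->plug->H->R->G->L->E->refl->A->L'->F->R'->G->plug->G
Char 2 ('D'): step: R->7, L=1; D->plug->D->R->C->L->C->refl->G->L'->B->R'->H->plug->C
Char 3 ('C'): step: R->0, L->2 (L advanced); C->plug->H->R->H->L->A->refl->E->L'->C->R'->D->plug->D
Char 4 ('E'): step: R->1, L=2; E->plug->B->R->A->L->F->refl->D->L'->F->R'->H->plug->C
Char 5 ('E'): step: R->2, L=2; E->plug->B->R->A->L->F->refl->D->L'->F->R'->F->plug->F
Char 6 ('G'): step: R->3, L=2; G->plug->G->R->C->L->E->refl->A->L'->H->R'->A->plug->A

A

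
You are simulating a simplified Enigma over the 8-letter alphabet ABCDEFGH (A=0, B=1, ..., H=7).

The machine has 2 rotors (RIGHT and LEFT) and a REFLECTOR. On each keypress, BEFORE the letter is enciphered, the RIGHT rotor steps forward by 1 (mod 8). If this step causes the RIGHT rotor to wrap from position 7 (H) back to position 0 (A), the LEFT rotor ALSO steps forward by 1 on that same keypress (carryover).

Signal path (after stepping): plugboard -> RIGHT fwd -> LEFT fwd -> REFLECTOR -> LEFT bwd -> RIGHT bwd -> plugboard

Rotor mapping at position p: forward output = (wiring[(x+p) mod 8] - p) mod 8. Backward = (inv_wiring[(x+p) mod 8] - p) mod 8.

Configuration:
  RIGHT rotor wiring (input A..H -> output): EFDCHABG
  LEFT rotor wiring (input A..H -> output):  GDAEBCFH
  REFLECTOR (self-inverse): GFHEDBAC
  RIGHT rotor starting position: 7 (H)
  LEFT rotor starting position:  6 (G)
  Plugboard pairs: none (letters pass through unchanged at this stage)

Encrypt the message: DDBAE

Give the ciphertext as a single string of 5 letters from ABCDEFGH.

Answer: HBEHG

Derivation:
Char 1 ('D'): step: R->0, L->7 (L advanced); D->plug->D->R->C->L->E->refl->D->L'->G->R'->H->plug->H
Char 2 ('D'): step: R->1, L=7; D->plug->D->R->G->L->D->refl->E->L'->C->R'->B->plug->B
Char 3 ('B'): step: R->2, L=7; B->plug->B->R->A->L->A->refl->G->L'->H->R'->E->plug->E
Char 4 ('A'): step: R->3, L=7; A->plug->A->R->H->L->G->refl->A->L'->A->R'->H->plug->H
Char 5 ('E'): step: R->4, L=7; E->plug->E->R->A->L->A->refl->G->L'->H->R'->G->plug->G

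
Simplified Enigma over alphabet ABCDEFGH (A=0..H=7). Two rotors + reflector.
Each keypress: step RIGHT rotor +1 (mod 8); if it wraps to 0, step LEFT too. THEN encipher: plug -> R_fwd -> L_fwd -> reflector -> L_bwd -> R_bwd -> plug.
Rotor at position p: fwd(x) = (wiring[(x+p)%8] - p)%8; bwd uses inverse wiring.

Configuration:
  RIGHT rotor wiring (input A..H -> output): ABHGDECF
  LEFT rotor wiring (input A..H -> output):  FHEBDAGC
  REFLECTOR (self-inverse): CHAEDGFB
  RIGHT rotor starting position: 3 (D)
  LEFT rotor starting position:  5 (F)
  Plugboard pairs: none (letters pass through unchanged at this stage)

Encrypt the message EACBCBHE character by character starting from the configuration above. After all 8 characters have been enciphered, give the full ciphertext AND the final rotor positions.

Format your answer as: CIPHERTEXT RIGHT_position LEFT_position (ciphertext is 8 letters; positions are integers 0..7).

Char 1 ('E'): step: R->4, L=5; E->plug->E->R->E->L->C->refl->A->L'->D->R'->G->plug->G
Char 2 ('A'): step: R->5, L=5; A->plug->A->R->H->L->G->refl->F->L'->C->R'->F->plug->F
Char 3 ('C'): step: R->6, L=5; C->plug->C->R->C->L->F->refl->G->L'->H->R'->B->plug->B
Char 4 ('B'): step: R->7, L=5; B->plug->B->R->B->L->B->refl->H->L'->F->R'->G->plug->G
Char 5 ('C'): step: R->0, L->6 (L advanced); C->plug->C->R->H->L->C->refl->A->L'->A->R'->A->plug->A
Char 6 ('B'): step: R->1, L=6; B->plug->B->R->G->L->F->refl->G->L'->E->R'->G->plug->G
Char 7 ('H'): step: R->2, L=6; H->plug->H->R->H->L->C->refl->A->L'->A->R'->E->plug->E
Char 8 ('E'): step: R->3, L=6; E->plug->E->R->C->L->H->refl->B->L'->D->R'->A->plug->A
Final: ciphertext=GFBGAGEA, RIGHT=3, LEFT=6

Answer: GFBGAGEA 3 6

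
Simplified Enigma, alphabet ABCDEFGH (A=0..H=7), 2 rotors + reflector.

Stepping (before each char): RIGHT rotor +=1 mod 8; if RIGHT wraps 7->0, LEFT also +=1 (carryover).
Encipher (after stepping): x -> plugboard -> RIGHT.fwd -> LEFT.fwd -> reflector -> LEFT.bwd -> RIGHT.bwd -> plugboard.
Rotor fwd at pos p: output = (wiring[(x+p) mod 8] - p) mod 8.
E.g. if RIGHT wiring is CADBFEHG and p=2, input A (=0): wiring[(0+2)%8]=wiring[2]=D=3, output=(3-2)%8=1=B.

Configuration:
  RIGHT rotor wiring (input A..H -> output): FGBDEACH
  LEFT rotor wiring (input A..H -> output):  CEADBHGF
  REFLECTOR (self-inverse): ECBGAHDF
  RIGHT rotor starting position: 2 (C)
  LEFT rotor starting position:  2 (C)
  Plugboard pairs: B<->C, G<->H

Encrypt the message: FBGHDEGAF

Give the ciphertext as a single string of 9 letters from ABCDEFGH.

Char 1 ('F'): step: R->3, L=2; F->plug->F->R->C->L->H->refl->F->L'->D->R'->G->plug->H
Char 2 ('B'): step: R->4, L=2; B->plug->C->R->G->L->A->refl->E->L'->E->R'->B->plug->C
Char 3 ('G'): step: R->5, L=2; G->plug->H->R->H->L->C->refl->B->L'->B->R'->E->plug->E
Char 4 ('H'): step: R->6, L=2; H->plug->G->R->G->L->A->refl->E->L'->E->R'->A->plug->A
Char 5 ('D'): step: R->7, L=2; D->plug->D->R->C->L->H->refl->F->L'->D->R'->H->plug->G
Char 6 ('E'): step: R->0, L->3 (L advanced); E->plug->E->R->E->L->C->refl->B->L'->G->R'->B->plug->C
Char 7 ('G'): step: R->1, L=3; G->plug->H->R->E->L->C->refl->B->L'->G->R'->G->plug->H
Char 8 ('A'): step: R->2, L=3; A->plug->A->R->H->L->F->refl->H->L'->F->R'->F->plug->F
Char 9 ('F'): step: R->3, L=3; F->plug->F->R->C->L->E->refl->A->L'->A->R'->A->plug->A

Answer: HCEAGCHFA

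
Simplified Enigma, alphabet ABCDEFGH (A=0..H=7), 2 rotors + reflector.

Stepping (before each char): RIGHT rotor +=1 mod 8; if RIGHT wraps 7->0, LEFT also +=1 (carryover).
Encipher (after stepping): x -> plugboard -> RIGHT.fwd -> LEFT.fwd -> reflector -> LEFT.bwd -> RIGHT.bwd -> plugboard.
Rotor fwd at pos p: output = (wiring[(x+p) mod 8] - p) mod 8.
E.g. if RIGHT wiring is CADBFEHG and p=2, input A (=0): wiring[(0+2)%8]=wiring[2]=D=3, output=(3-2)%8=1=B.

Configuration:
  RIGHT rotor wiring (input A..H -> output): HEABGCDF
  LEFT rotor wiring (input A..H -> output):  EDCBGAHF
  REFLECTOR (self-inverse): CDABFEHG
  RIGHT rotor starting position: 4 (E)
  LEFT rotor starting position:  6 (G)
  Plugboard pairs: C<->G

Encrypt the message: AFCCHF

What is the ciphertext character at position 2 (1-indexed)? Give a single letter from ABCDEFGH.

Char 1 ('A'): step: R->5, L=6; A->plug->A->R->F->L->D->refl->B->L'->A->R'->C->plug->G
Char 2 ('F'): step: R->6, L=6; F->plug->F->R->D->L->F->refl->E->L'->E->R'->H->plug->H

H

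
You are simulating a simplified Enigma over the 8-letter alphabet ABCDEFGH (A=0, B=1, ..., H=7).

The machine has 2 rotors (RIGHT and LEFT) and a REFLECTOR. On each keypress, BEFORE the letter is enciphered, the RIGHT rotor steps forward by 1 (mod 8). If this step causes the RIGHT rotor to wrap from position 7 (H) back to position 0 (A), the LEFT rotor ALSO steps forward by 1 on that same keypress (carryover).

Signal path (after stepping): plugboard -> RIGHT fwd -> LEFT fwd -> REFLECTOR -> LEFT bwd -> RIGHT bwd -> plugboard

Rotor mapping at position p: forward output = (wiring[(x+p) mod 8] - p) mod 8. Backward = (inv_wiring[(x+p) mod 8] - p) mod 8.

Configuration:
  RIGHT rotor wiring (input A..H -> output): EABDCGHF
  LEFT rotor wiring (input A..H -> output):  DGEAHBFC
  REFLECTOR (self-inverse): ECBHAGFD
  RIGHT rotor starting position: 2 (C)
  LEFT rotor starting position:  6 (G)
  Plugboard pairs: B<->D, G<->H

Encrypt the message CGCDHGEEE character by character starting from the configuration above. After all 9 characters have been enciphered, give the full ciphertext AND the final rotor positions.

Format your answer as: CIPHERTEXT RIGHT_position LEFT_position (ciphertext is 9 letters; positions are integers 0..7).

Char 1 ('C'): step: R->3, L=6; C->plug->C->R->D->L->A->refl->E->L'->B->R'->F->plug->F
Char 2 ('G'): step: R->4, L=6; G->plug->H->R->H->L->D->refl->H->L'->A->R'->E->plug->E
Char 3 ('C'): step: R->5, L=6; C->plug->C->R->A->L->H->refl->D->L'->H->R'->D->plug->B
Char 4 ('D'): step: R->6, L=6; D->plug->B->R->H->L->D->refl->H->L'->A->R'->H->plug->G
Char 5 ('H'): step: R->7, L=6; H->plug->G->R->H->L->D->refl->H->L'->A->R'->H->plug->G
Char 6 ('G'): step: R->0, L->7 (L advanced); G->plug->H->R->F->L->A->refl->E->L'->B->R'->C->plug->C
Char 7 ('E'): step: R->1, L=7; E->plug->E->R->F->L->A->refl->E->L'->B->R'->D->plug->B
Char 8 ('E'): step: R->2, L=7; E->plug->E->R->F->L->A->refl->E->L'->B->R'->B->plug->D
Char 9 ('E'): step: R->3, L=7; E->plug->E->R->C->L->H->refl->D->L'->A->R'->A->plug->A
Final: ciphertext=FEBGGCBDA, RIGHT=3, LEFT=7

Answer: FEBGGCBDA 3 7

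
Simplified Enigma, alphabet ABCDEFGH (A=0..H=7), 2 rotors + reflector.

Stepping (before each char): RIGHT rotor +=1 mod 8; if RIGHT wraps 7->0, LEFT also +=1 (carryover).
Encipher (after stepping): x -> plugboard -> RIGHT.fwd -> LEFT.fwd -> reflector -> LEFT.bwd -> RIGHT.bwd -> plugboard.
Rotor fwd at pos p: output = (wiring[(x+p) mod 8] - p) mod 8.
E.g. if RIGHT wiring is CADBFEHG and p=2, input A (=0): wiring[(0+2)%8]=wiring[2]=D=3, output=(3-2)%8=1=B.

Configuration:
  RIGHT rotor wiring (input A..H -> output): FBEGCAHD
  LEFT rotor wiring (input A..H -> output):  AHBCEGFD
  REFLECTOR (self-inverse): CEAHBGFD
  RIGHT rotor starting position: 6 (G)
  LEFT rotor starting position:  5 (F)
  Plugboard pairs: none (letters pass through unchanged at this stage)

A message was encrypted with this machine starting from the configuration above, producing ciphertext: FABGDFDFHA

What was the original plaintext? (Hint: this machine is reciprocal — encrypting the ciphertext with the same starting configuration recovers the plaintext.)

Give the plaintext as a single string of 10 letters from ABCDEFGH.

Answer: EHCEECEGAG

Derivation:
Char 1 ('F'): step: R->7, L=5; F->plug->F->R->D->L->D->refl->H->L'->H->R'->E->plug->E
Char 2 ('A'): step: R->0, L->6 (L advanced); A->plug->A->R->F->L->E->refl->B->L'->D->R'->H->plug->H
Char 3 ('B'): step: R->1, L=6; B->plug->B->R->D->L->B->refl->E->L'->F->R'->C->plug->C
Char 4 ('G'): step: R->2, L=6; G->plug->G->R->D->L->B->refl->E->L'->F->R'->E->plug->E
Char 5 ('D'): step: R->3, L=6; D->plug->D->R->E->L->D->refl->H->L'->A->R'->E->plug->E
Char 6 ('F'): step: R->4, L=6; F->plug->F->R->F->L->E->refl->B->L'->D->R'->C->plug->C
Char 7 ('D'): step: R->5, L=6; D->plug->D->R->A->L->H->refl->D->L'->E->R'->E->plug->E
Char 8 ('F'): step: R->6, L=6; F->plug->F->R->A->L->H->refl->D->L'->E->R'->G->plug->G
Char 9 ('H'): step: R->7, L=6; H->plug->H->R->A->L->H->refl->D->L'->E->R'->A->plug->A
Char 10 ('A'): step: R->0, L->7 (L advanced); A->plug->A->R->F->L->F->refl->G->L'->H->R'->G->plug->G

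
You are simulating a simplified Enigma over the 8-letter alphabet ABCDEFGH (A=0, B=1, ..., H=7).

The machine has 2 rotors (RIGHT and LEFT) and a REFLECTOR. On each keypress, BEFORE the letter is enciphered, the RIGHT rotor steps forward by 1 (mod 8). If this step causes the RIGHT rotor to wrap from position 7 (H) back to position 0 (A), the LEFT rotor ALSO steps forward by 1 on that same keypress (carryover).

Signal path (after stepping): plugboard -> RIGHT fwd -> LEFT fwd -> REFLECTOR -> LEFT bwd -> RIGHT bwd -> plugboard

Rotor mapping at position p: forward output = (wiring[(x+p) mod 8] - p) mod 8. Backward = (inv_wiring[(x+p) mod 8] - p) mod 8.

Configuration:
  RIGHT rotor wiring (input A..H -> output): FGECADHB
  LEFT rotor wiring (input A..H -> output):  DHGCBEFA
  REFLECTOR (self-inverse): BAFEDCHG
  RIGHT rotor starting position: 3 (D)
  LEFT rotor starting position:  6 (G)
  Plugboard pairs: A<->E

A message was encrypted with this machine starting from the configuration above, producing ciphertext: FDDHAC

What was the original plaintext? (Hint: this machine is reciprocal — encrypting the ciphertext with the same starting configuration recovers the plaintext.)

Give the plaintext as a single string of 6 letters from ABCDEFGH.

Char 1 ('F'): step: R->4, L=6; F->plug->F->R->C->L->F->refl->C->L'->B->R'->E->plug->A
Char 2 ('D'): step: R->5, L=6; D->plug->D->R->A->L->H->refl->G->L'->H->R'->F->plug->F
Char 3 ('D'): step: R->6, L=6; D->plug->D->R->A->L->H->refl->G->L'->H->R'->C->plug->C
Char 4 ('H'): step: R->7, L=6; H->plug->H->R->A->L->H->refl->G->L'->H->R'->C->plug->C
Char 5 ('A'): step: R->0, L->7 (L advanced); A->plug->E->R->A->L->B->refl->A->L'->C->R'->D->plug->D
Char 6 ('C'): step: R->1, L=7; C->plug->C->R->B->L->E->refl->D->L'->E->R'->H->plug->H

Answer: AFCCDH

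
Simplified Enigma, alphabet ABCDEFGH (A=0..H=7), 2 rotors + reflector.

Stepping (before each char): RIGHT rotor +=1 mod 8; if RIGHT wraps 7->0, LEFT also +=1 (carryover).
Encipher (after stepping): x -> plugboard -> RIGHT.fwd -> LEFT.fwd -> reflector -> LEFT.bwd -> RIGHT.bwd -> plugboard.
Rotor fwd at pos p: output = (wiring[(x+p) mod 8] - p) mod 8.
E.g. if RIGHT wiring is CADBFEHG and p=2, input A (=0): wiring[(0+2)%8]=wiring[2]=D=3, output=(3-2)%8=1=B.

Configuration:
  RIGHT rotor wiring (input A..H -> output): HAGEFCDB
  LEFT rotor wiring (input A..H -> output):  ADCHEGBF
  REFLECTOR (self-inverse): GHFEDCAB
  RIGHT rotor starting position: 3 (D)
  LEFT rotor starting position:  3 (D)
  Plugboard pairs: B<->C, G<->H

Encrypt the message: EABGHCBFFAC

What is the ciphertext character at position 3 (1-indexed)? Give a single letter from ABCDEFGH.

Char 1 ('E'): step: R->4, L=3; E->plug->E->R->D->L->G->refl->A->L'->G->R'->B->plug->C
Char 2 ('A'): step: R->5, L=3; A->plug->A->R->F->L->F->refl->C->L'->E->R'->C->plug->B
Char 3 ('B'): step: R->6, L=3; B->plug->C->R->B->L->B->refl->H->L'->H->R'->G->plug->H

H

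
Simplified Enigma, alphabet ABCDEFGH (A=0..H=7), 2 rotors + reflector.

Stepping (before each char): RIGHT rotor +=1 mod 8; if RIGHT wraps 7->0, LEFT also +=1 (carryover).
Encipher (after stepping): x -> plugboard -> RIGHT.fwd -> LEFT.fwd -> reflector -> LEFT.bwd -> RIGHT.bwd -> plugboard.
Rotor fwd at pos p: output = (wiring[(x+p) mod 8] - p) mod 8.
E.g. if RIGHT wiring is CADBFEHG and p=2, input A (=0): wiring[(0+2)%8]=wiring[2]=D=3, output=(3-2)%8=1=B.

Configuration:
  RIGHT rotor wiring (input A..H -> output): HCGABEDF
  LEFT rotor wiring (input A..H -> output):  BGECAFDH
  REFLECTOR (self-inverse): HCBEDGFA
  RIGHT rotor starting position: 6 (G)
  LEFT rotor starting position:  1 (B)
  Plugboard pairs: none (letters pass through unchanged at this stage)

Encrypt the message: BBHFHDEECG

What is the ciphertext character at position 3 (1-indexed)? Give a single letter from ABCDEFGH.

Char 1 ('B'): step: R->7, L=1; B->plug->B->R->A->L->F->refl->G->L'->G->R'->A->plug->A
Char 2 ('B'): step: R->0, L->2 (L advanced); B->plug->B->R->C->L->G->refl->F->L'->F->R'->H->plug->H
Char 3 ('H'): step: R->1, L=2; H->plug->H->R->G->L->H->refl->A->L'->B->R'->A->plug->A

A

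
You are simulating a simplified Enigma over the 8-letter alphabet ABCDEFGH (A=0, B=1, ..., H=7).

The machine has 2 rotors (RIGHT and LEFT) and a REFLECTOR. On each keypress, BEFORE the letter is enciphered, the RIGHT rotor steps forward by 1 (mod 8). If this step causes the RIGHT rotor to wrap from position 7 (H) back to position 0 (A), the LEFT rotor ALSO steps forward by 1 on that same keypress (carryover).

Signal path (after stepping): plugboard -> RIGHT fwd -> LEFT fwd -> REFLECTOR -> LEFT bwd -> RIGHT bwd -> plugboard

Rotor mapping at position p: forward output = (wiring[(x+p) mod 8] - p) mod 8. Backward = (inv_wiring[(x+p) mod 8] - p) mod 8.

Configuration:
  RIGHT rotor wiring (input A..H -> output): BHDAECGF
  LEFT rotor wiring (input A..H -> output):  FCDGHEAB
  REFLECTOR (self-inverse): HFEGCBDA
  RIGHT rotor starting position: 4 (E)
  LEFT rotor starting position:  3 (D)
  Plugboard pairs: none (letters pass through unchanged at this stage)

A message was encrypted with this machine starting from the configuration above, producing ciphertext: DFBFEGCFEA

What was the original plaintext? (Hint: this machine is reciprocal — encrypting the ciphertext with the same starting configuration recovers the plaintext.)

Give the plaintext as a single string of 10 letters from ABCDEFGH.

Answer: CCGBACEHHE

Derivation:
Char 1 ('D'): step: R->5, L=3; D->plug->D->R->E->L->G->refl->D->L'->A->R'->C->plug->C
Char 2 ('F'): step: R->6, L=3; F->plug->F->R->C->L->B->refl->F->L'->D->R'->C->plug->C
Char 3 ('B'): step: R->7, L=3; B->plug->B->R->C->L->B->refl->F->L'->D->R'->G->plug->G
Char 4 ('F'): step: R->0, L->4 (L advanced); F->plug->F->R->C->L->E->refl->C->L'->H->R'->B->plug->B
Char 5 ('E'): step: R->1, L=4; E->plug->E->R->B->L->A->refl->H->L'->G->R'->A->plug->A
Char 6 ('G'): step: R->2, L=4; G->plug->G->R->H->L->C->refl->E->L'->C->R'->C->plug->C
Char 7 ('C'): step: R->3, L=4; C->plug->C->R->H->L->C->refl->E->L'->C->R'->E->plug->E
Char 8 ('F'): step: R->4, L=4; F->plug->F->R->D->L->F->refl->B->L'->E->R'->H->plug->H
Char 9 ('E'): step: R->5, L=4; E->plug->E->R->C->L->E->refl->C->L'->H->R'->H->plug->H
Char 10 ('A'): step: R->6, L=4; A->plug->A->R->A->L->D->refl->G->L'->F->R'->E->plug->E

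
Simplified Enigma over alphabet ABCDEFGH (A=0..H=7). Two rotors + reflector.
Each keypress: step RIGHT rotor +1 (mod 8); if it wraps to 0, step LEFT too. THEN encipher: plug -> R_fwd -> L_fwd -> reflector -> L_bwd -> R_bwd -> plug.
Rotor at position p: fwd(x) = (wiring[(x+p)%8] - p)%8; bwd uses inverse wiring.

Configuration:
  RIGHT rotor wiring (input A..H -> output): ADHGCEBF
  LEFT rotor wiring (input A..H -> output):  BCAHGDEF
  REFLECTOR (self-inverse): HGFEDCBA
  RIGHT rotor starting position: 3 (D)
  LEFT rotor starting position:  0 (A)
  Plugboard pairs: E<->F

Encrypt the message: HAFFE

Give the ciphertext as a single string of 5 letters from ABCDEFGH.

Char 1 ('H'): step: R->4, L=0; H->plug->H->R->C->L->A->refl->H->L'->D->R'->G->plug->G
Char 2 ('A'): step: R->5, L=0; A->plug->A->R->H->L->F->refl->C->L'->B->R'->G->plug->G
Char 3 ('F'): step: R->6, L=0; F->plug->E->R->B->L->C->refl->F->L'->H->R'->B->plug->B
Char 4 ('F'): step: R->7, L=0; F->plug->E->R->H->L->F->refl->C->L'->B->R'->B->plug->B
Char 5 ('E'): step: R->0, L->1 (L advanced); E->plug->F->R->E->L->C->refl->F->L'->D->R'->B->plug->B

Answer: GGBBB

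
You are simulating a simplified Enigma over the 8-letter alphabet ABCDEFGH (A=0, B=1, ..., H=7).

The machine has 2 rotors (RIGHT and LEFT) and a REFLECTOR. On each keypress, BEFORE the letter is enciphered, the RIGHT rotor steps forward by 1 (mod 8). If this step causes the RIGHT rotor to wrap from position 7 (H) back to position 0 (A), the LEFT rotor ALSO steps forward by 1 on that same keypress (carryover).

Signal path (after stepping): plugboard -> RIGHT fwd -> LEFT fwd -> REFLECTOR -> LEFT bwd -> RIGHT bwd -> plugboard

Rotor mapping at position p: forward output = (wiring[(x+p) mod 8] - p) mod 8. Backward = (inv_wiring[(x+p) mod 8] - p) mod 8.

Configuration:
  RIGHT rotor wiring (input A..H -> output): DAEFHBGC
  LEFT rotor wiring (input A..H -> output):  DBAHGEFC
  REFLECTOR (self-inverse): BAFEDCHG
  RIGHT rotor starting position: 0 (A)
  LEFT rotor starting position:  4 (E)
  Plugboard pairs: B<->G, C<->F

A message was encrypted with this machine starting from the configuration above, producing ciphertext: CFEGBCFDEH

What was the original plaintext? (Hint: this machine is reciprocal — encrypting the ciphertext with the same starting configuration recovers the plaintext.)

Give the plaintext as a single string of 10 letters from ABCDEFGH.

Char 1 ('C'): step: R->1, L=4; C->plug->F->R->F->L->F->refl->C->L'->A->R'->E->plug->E
Char 2 ('F'): step: R->2, L=4; F->plug->C->R->F->L->F->refl->C->L'->A->R'->F->plug->C
Char 3 ('E'): step: R->3, L=4; E->plug->E->R->H->L->D->refl->E->L'->G->R'->C->plug->F
Char 4 ('G'): step: R->4, L=4; G->plug->B->R->F->L->F->refl->C->L'->A->R'->G->plug->B
Char 5 ('B'): step: R->5, L=4; B->plug->G->R->A->L->C->refl->F->L'->F->R'->C->plug->F
Char 6 ('C'): step: R->6, L=4; C->plug->F->R->H->L->D->refl->E->L'->G->R'->E->plug->E
Char 7 ('F'): step: R->7, L=4; F->plug->C->R->B->L->A->refl->B->L'->C->R'->G->plug->B
Char 8 ('D'): step: R->0, L->5 (L advanced); D->plug->D->R->F->L->D->refl->E->L'->E->R'->C->plug->F
Char 9 ('E'): step: R->1, L=5; E->plug->E->R->A->L->H->refl->G->L'->D->R'->B->plug->G
Char 10 ('H'): step: R->2, L=5; H->plug->H->R->G->L->C->refl->F->L'->C->R'->A->plug->A

Answer: ECFBFEBFGA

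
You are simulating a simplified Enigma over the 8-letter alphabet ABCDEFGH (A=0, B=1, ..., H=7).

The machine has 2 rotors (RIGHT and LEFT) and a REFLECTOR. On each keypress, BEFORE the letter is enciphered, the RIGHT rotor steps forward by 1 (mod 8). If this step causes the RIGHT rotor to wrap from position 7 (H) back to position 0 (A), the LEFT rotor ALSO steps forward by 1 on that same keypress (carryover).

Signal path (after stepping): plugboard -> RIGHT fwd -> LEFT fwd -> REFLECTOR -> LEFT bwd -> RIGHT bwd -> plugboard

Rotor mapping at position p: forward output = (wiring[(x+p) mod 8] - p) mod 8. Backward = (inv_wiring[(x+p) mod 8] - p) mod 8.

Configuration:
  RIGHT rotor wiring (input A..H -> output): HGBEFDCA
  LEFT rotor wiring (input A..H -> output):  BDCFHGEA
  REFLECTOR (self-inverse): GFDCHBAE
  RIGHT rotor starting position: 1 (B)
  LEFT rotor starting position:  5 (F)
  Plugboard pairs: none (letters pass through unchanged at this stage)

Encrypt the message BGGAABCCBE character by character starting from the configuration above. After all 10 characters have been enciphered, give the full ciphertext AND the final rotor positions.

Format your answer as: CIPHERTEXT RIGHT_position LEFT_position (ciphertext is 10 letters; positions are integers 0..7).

Answer: AAHFFEGHDF 3 6

Derivation:
Char 1 ('B'): step: R->2, L=5; B->plug->B->R->C->L->D->refl->C->L'->H->R'->A->plug->A
Char 2 ('G'): step: R->3, L=5; G->plug->G->R->D->L->E->refl->H->L'->B->R'->A->plug->A
Char 3 ('G'): step: R->4, L=5; G->plug->G->R->F->L->F->refl->B->L'->A->R'->H->plug->H
Char 4 ('A'): step: R->5, L=5; A->plug->A->R->G->L->A->refl->G->L'->E->R'->F->plug->F
Char 5 ('A'): step: R->6, L=5; A->plug->A->R->E->L->G->refl->A->L'->G->R'->F->plug->F
Char 6 ('B'): step: R->7, L=5; B->plug->B->R->A->L->B->refl->F->L'->F->R'->E->plug->E
Char 7 ('C'): step: R->0, L->6 (L advanced); C->plug->C->R->B->L->C->refl->D->L'->C->R'->G->plug->G
Char 8 ('C'): step: R->1, L=6; C->plug->C->R->D->L->F->refl->B->L'->G->R'->H->plug->H
Char 9 ('B'): step: R->2, L=6; B->plug->B->R->C->L->D->refl->C->L'->B->R'->D->plug->D
Char 10 ('E'): step: R->3, L=6; E->plug->E->R->F->L->H->refl->E->L'->E->R'->F->plug->F
Final: ciphertext=AAHFFEGHDF, RIGHT=3, LEFT=6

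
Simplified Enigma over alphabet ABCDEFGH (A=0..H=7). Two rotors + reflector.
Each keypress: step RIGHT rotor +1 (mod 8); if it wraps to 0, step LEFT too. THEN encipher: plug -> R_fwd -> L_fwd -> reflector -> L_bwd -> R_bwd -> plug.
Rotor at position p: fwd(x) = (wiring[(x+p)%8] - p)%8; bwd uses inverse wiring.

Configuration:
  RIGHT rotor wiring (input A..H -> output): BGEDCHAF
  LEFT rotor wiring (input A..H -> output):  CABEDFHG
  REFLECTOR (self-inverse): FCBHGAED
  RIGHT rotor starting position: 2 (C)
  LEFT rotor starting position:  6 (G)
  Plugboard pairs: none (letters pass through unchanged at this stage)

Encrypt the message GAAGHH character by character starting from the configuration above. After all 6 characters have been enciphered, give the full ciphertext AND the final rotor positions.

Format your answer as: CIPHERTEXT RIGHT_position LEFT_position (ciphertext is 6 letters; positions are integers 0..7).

Answer: ADHBAB 0 7

Derivation:
Char 1 ('G'): step: R->3, L=6; G->plug->G->R->D->L->C->refl->B->L'->A->R'->A->plug->A
Char 2 ('A'): step: R->4, L=6; A->plug->A->R->G->L->F->refl->A->L'->B->R'->D->plug->D
Char 3 ('A'): step: R->5, L=6; A->plug->A->R->C->L->E->refl->G->L'->F->R'->H->plug->H
Char 4 ('G'): step: R->6, L=6; G->plug->G->R->E->L->D->refl->H->L'->H->R'->B->plug->B
Char 5 ('H'): step: R->7, L=6; H->plug->H->R->B->L->A->refl->F->L'->G->R'->A->plug->A
Char 6 ('H'): step: R->0, L->7 (L advanced); H->plug->H->R->F->L->E->refl->G->L'->G->R'->B->plug->B
Final: ciphertext=ADHBAB, RIGHT=0, LEFT=7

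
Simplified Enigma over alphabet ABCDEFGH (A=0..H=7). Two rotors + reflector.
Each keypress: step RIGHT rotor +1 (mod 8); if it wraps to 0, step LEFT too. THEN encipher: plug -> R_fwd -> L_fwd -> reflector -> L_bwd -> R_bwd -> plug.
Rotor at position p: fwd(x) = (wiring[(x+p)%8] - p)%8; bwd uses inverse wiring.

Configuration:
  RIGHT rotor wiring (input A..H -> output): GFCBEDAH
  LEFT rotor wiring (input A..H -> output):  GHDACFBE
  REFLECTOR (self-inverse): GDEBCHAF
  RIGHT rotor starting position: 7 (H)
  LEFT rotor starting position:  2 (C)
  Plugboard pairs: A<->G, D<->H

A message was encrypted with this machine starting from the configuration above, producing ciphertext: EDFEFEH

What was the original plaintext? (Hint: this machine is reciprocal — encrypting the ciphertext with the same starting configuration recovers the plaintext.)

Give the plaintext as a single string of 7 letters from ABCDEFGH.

Char 1 ('E'): step: R->0, L->3 (L advanced); E->plug->E->R->E->L->B->refl->D->L'->F->R'->B->plug->B
Char 2 ('D'): step: R->1, L=3; D->plug->H->R->F->L->D->refl->B->L'->E->R'->A->plug->G
Char 3 ('F'): step: R->2, L=3; F->plug->F->R->F->L->D->refl->B->L'->E->R'->G->plug->A
Char 4 ('E'): step: R->3, L=3; E->plug->E->R->E->L->B->refl->D->L'->F->R'->D->plug->H
Char 5 ('F'): step: R->4, L=3; F->plug->F->R->B->L->H->refl->F->L'->A->R'->A->plug->G
Char 6 ('E'): step: R->5, L=3; E->plug->E->R->A->L->F->refl->H->L'->B->R'->D->plug->H
Char 7 ('H'): step: R->6, L=3; H->plug->D->R->H->L->A->refl->G->L'->D->R'->F->plug->F

Answer: BGAHGHF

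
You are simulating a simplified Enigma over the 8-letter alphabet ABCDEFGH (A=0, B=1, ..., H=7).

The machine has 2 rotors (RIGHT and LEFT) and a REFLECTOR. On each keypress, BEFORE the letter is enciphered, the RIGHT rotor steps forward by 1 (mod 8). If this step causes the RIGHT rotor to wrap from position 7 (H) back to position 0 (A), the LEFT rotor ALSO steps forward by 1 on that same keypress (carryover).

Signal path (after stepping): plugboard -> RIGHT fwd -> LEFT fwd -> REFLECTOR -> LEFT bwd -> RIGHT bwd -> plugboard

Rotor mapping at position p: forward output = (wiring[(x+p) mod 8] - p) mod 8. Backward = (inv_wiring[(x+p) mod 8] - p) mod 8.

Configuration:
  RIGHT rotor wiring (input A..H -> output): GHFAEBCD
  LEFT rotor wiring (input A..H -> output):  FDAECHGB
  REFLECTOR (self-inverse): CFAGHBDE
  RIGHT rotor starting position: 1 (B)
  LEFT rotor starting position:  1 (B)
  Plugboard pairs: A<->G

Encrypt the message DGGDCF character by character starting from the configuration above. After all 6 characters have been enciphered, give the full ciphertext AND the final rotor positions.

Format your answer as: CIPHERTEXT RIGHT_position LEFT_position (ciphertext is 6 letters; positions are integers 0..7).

Answer: FFCHAH 7 1

Derivation:
Char 1 ('D'): step: R->2, L=1; D->plug->D->R->H->L->E->refl->H->L'->B->R'->F->plug->F
Char 2 ('G'): step: R->3, L=1; G->plug->A->R->F->L->F->refl->B->L'->D->R'->F->plug->F
Char 3 ('G'): step: R->4, L=1; G->plug->A->R->A->L->C->refl->A->L'->G->R'->C->plug->C
Char 4 ('D'): step: R->5, L=1; D->plug->D->R->B->L->H->refl->E->L'->H->R'->H->plug->H
Char 5 ('C'): step: R->6, L=1; C->plug->C->R->A->L->C->refl->A->L'->G->R'->G->plug->A
Char 6 ('F'): step: R->7, L=1; F->plug->F->R->F->L->F->refl->B->L'->D->R'->H->plug->H
Final: ciphertext=FFCHAH, RIGHT=7, LEFT=1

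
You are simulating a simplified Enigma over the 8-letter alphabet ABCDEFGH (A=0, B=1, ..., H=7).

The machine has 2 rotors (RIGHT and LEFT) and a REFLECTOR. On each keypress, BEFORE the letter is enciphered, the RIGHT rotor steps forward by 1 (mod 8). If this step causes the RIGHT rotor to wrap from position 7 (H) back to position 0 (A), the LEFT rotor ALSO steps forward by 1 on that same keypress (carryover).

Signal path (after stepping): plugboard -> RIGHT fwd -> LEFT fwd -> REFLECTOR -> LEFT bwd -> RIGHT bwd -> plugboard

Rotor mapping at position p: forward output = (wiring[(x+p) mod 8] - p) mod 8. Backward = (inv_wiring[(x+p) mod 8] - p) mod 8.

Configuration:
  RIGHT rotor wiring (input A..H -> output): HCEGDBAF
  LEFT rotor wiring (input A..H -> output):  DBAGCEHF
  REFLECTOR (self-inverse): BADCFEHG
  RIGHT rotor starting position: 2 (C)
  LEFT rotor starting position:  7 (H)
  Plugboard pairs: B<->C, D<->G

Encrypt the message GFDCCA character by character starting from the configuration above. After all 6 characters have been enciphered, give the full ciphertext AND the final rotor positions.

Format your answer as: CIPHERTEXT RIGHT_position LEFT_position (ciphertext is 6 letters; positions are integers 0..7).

Answer: EGHHFH 0 0

Derivation:
Char 1 ('G'): step: R->3, L=7; G->plug->D->R->F->L->D->refl->C->L'->C->R'->E->plug->E
Char 2 ('F'): step: R->4, L=7; F->plug->F->R->G->L->F->refl->E->L'->B->R'->D->plug->G
Char 3 ('D'): step: R->5, L=7; D->plug->G->R->B->L->E->refl->F->L'->G->R'->H->plug->H
Char 4 ('C'): step: R->6, L=7; C->plug->B->R->H->L->A->refl->B->L'->D->R'->H->plug->H
Char 5 ('C'): step: R->7, L=7; C->plug->B->R->A->L->G->refl->H->L'->E->R'->F->plug->F
Char 6 ('A'): step: R->0, L->0 (L advanced); A->plug->A->R->H->L->F->refl->E->L'->F->R'->H->plug->H
Final: ciphertext=EGHHFH, RIGHT=0, LEFT=0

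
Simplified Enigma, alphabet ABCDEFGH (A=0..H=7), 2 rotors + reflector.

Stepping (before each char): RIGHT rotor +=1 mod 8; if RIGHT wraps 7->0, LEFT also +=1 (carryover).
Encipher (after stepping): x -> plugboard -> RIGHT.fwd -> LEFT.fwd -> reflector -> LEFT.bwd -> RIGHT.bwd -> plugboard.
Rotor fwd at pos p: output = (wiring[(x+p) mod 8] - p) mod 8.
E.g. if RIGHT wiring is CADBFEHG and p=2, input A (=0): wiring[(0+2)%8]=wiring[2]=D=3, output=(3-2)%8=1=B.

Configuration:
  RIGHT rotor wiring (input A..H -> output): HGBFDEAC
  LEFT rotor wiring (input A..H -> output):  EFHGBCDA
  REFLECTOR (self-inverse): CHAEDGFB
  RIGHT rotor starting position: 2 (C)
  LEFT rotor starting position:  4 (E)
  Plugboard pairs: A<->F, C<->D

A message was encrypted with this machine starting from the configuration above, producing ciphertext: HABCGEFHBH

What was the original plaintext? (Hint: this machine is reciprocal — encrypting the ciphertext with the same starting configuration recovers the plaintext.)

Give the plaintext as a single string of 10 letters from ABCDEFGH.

Answer: GGHDCBDGDB

Derivation:
Char 1 ('H'): step: R->3, L=4; H->plug->H->R->G->L->D->refl->E->L'->D->R'->G->plug->G
Char 2 ('A'): step: R->4, L=4; A->plug->F->R->C->L->H->refl->B->L'->F->R'->G->plug->G
Char 3 ('B'): step: R->5, L=4; B->plug->B->R->D->L->E->refl->D->L'->G->R'->H->plug->H
Char 4 ('C'): step: R->6, L=4; C->plug->D->R->A->L->F->refl->G->L'->B->R'->C->plug->D
Char 5 ('G'): step: R->7, L=4; G->plug->G->R->F->L->B->refl->H->L'->C->R'->D->plug->C
Char 6 ('E'): step: R->0, L->5 (L advanced); E->plug->E->R->D->L->H->refl->B->L'->G->R'->B->plug->B
Char 7 ('F'): step: R->1, L=5; F->plug->A->R->F->L->C->refl->A->L'->E->R'->C->plug->D
Char 8 ('H'): step: R->2, L=5; H->plug->H->R->E->L->A->refl->C->L'->F->R'->G->plug->G
Char 9 ('B'): step: R->3, L=5; B->plug->B->R->A->L->F->refl->G->L'->B->R'->C->plug->D
Char 10 ('H'): step: R->4, L=5; H->plug->H->R->B->L->G->refl->F->L'->A->R'->B->plug->B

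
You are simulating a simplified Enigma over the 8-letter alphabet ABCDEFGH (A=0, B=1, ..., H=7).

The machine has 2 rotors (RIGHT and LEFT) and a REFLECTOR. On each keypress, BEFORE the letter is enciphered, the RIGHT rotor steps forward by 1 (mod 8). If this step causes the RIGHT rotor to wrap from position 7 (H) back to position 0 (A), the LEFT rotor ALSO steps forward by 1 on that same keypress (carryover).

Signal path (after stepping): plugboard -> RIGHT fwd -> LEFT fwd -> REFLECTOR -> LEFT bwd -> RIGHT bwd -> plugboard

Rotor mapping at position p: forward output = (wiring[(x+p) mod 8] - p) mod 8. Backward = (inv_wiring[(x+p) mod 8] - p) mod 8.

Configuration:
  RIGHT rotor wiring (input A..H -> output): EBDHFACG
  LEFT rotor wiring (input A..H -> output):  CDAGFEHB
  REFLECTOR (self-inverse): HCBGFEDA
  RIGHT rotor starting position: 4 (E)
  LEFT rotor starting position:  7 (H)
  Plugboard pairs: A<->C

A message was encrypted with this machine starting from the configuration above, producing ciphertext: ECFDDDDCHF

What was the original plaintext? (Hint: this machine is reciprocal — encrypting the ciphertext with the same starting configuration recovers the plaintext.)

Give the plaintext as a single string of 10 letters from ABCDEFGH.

Char 1 ('E'): step: R->5, L=7; E->plug->E->R->E->L->H->refl->A->L'->H->R'->D->plug->D
Char 2 ('C'): step: R->6, L=7; C->plug->A->R->E->L->H->refl->A->L'->H->R'->G->plug->G
Char 3 ('F'): step: R->7, L=7; F->plug->F->R->G->L->F->refl->E->L'->C->R'->C->plug->A
Char 4 ('D'): step: R->0, L->0 (L advanced); D->plug->D->R->H->L->B->refl->C->L'->A->R'->F->plug->F
Char 5 ('D'): step: R->1, L=0; D->plug->D->R->E->L->F->refl->E->L'->F->R'->G->plug->G
Char 6 ('D'): step: R->2, L=0; D->plug->D->R->G->L->H->refl->A->L'->C->R'->G->plug->G
Char 7 ('D'): step: R->3, L=0; D->plug->D->R->H->L->B->refl->C->L'->A->R'->H->plug->H
Char 8 ('C'): step: R->4, L=0; C->plug->A->R->B->L->D->refl->G->L'->D->R'->H->plug->H
Char 9 ('H'): step: R->5, L=0; H->plug->H->R->A->L->C->refl->B->L'->H->R'->D->plug->D
Char 10 ('F'): step: R->6, L=0; F->plug->F->R->B->L->D->refl->G->L'->D->R'->D->plug->D

Answer: DGAFGGHHDD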